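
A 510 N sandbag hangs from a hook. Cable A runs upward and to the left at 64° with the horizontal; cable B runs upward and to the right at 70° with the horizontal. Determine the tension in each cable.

T_A = 242.5 N, T_B = 310.8 N

ΣF_x = 0: −T_A·cos64° + T_B·cos70° = 0 → T_B = 1.28171·T_A.
ΣF_y = 0: T_A·sin64° + T_B·sin70° = 510.
Substitute: T_A·(0.898794 + 1.28171·0.939693) = 510 → T_A = 242.487 ≈ 242.5 N.
Then T_B = 1.28171 × 242.487 = 310.8 N.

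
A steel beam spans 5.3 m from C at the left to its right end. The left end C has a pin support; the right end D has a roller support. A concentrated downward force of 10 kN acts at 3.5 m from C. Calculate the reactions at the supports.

Moments about C: D_y·5.3 − 10·3.5 = 0 → D_y = 35/5.3 = 6.60377 ≈ 6.604 kN.
ΣF_y = 0: C_y + 6.60377 − 10 = 0 → C_y = 3.396 kN.
ΣF_x = 0: no horizontal applied forces, so C_x = 0.

C_x = 0, C_y = 3.396 kN, D_y = 6.604 kN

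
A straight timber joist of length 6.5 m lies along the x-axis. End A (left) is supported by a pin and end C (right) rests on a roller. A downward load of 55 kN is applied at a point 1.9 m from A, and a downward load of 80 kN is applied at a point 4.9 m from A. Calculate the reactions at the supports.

A_x = 0, A_y = 58.62 kN, C_y = 76.38 kN

ΣM about A: C_y·6.5 − 55·1.9 − 80·4.9 = 0 → C_y = 496.5/6.5 = 76.3846 ≈ 76.38 kN.
ΣF_y = 0: A_y + 76.3846 − 55 − 80 = 0 → A_y = 58.62 kN.
ΣF_x = 0: no horizontal applied forces, so A_x = 0.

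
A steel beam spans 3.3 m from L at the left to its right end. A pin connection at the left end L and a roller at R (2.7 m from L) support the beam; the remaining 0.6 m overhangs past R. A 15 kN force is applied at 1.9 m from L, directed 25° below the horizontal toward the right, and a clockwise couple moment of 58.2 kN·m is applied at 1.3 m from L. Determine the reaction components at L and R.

L_x = -13.59 kN, L_y = -19.68 kN, R_y = 26.02 kN

Moments about L: R_y·2.7 − 15·sin25°·1.9 − 58.2 = 0 → R_y = 70.2446/2.7 = 26.0165 ≈ 26.02 kN.
ΣF_y = 0: L_y + 26.0165 − 15·sin25° = 0 → L_y = -19.68 kN.
ΣF_x = 0: L_x + 15·cos25° = 0 → L_x = -13.59 kN.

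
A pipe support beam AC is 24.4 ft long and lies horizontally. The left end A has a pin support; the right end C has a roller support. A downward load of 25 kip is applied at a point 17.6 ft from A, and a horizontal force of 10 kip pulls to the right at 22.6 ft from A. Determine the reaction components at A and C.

A_x = -10.00 kip, A_y = 6.967 kip, C_y = 18.03 kip

Taking moments about A: C_y·24.4 − 25·17.6 = 0 → C_y = 440/24.4 = 18.0328 ≈ 18.03 kip.
ΣF_y = 0: A_y + 18.0328 − 25 = 0 → A_y = 6.967 kip.
ΣF_x = 0: A_x + 10 = 0 → A_x = -10.00 kip.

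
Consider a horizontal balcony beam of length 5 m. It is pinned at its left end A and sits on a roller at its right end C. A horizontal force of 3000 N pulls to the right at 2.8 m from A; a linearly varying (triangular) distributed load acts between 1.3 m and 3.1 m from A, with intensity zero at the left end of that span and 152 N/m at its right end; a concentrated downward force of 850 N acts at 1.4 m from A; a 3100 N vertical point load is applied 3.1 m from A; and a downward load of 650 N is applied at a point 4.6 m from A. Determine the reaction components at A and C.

Resultant of the triangular load: ½ × 152 × 1.8 = 136.8 N, acting at 2.5 m from A (one-third of the span from the peak).
Moments about A: C_y·5 − (½·152·1.8)·2.5 − 850·1.4 − 3100·3.1 − 650·4.6 = 0 → C_y = 14132/5 = 2826.4 ≈ 2826 N.
ΣF_y = 0: A_y + 2826.4 − ½·152·1.8 − 850 − 3100 − 650 = 0 → A_y = 1910 N.
ΣF_x = 0: A_x + 3000 = 0 → A_x = -3000 N.

A_x = -3000 N, A_y = 1910 N, C_y = 2826 N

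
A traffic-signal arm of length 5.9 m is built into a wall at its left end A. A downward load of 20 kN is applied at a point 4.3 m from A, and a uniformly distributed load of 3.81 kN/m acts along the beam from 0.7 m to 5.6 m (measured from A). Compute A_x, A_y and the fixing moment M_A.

Resultant of the distributed load: 3.81 × 4.9 = 18.669 kN at 3.15 m from A.
ΣF_x = 0: A_x = 0.
ΣF_y = 0: A_y − 20 − 3.81·4.9 = 0 → A_y = 38.67 kN.
ΣM about A: M_A − 20·4.3 − (3.81·4.9)·3.15 = 0 → M_A = 144.8 kN·m.

A_x = 0, A_y = 38.67 kN, M_A = 144.8 kN·m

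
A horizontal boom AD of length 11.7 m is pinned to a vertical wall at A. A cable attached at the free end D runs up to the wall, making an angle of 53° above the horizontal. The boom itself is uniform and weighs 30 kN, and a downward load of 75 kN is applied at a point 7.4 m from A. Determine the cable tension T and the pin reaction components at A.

ΣM about A: T·sin53°·11.7 − 30·5.85 − 75·7.4 = 0 → T = 730.5/(11.7·0.798636) = 78.1782 ≈ 78.18 kN.
ΣF_x = 0: A_x − T·cos53° = 0 → A_x = 78.1782 × 0.601815 = 47.05 kN.
ΣF_y = 0: A_y + T·sin53° − 30 − 75 = 0 → A_y = 105 − 78.1782 × 0.798636 = 42.56 kN.

T = 78.18 kN, A_x = 47.05 kN, A_y = 42.56 kN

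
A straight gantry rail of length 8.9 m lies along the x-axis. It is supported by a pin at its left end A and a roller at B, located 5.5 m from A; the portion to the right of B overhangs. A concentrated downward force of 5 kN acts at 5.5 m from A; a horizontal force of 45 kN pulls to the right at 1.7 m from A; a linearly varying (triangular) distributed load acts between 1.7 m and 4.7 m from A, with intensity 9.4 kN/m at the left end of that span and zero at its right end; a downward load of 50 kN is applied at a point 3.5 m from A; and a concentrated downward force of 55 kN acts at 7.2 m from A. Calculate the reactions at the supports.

A_x = -45.00 kN, A_y = 8.360 kN, B_y = 115.7 kN

Resultant of the triangular load: ½ × 9.4 × 3 = 14.1 kN, acting at 2.7 m from A (one-third of the span from the peak).
ΣM about A: B_y·5.5 − 5·5.5 − (½·9.4·3)·2.7 − 50·3.5 − 55·7.2 = 0 → B_y = 636.57/5.5 = 115.74 ≈ 115.7 kN.
ΣF_y = 0: A_y + 115.74 − 5 − ½·9.4·3 − 50 − 55 = 0 → A_y = 8.360 kN.
ΣF_x = 0: A_x + 45 = 0 → A_x = -45.00 kN.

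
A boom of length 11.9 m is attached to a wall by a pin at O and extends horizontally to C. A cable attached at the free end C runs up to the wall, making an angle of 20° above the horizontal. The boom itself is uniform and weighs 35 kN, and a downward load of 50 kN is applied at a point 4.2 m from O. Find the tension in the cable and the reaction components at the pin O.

ΣM about O: T·sin20°·11.9 − 35·5.95 − 50·4.2 = 0 → T = 418.25/(11.9·0.34202) = 102.763 ≈ 102.8 kN.
ΣF_x = 0: O_x − T·cos20° = 0 → O_x = 102.763 × 0.939693 = 96.57 kN.
ΣF_y = 0: O_y + T·sin20° − 35 − 50 = 0 → O_y = 85 − 102.763 × 0.34202 = 49.85 kN.

T = 102.8 kN, O_x = 96.57 kN, O_y = 49.85 kN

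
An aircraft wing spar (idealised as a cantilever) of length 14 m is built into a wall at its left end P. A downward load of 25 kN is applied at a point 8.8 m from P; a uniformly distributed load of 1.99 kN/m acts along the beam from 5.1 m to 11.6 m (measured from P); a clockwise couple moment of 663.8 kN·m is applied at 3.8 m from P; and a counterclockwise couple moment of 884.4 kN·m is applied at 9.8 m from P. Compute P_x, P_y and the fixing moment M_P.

Resultant of the distributed load: 1.99 × 6.5 = 12.935 kN at 8.35 m from P.
ΣF_x = 0: P_x = 0.
ΣF_y = 0: P_y − 25 − 1.99·6.5 = 0 → P_y = 37.94 kN.
ΣM about P: M_P − 25·8.8 − (1.99·6.5)·8.35 − 663.8 + 884.4 = 0 → M_P = 107.4 kN·m.

P_x = 0, P_y = 37.94 kN, M_P = 107.4 kN·m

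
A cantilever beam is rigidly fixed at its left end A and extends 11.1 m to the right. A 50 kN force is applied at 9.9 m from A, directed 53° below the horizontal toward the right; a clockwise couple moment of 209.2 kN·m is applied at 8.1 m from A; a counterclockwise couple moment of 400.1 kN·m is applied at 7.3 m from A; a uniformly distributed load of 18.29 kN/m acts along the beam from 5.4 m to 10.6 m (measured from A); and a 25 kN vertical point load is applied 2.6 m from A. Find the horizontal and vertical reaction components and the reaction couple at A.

A_x = -30.09 kN, A_y = 160.0 kN, M_A = 1030 kN·m

Resultant of the distributed load: 18.29 × 5.2 = 95.108 kN at 8 m from A.
ΣF_x = 0: A_x + 50·cos53° = 0 → A_x = -30.09 kN.
ΣF_y = 0: A_y − 50·sin53° − 18.29·5.2 − 25 = 0 → A_y = 160.0 kN.
ΣM about A: M_A − 50·sin53°·9.9 − 209.2 + 400.1 − (18.29·5.2)·8 − 25·2.6 = 0 → M_A = 1030 kN·m.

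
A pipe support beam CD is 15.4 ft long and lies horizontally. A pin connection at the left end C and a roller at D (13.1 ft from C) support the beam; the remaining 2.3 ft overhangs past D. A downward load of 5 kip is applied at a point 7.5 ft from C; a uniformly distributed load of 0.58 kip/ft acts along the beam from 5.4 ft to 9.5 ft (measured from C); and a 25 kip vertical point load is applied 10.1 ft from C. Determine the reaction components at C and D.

C_x = 0, C_y = 8.888 kip, D_y = 23.49 kip

Resultant of the distributed load: 0.58 × 4.1 = 2.378 kip at 7.45 ft from C.
Moments about C: D_y·13.1 − 5·7.5 − (0.58·4.1)·7.45 − 25·10.1 = 0 → D_y = 307.7161/13.1 = 23.4898 ≈ 23.49 kip.
ΣF_y = 0: C_y + 23.4898 − 5 − 0.58·4.1 − 25 = 0 → C_y = 8.888 kip.
ΣF_x = 0: no horizontal applied forces, so C_x = 0.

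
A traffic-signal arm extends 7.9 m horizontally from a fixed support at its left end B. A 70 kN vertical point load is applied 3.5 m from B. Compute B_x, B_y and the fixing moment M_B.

B_x = 0, B_y = 70.00 kN, M_B = 245.0 kN·m

ΣF_x = 0: B_x = 0.
ΣF_y = 0: B_y − 70 = 0 → B_y = 70.00 kN.
ΣM about B: M_B − 70·3.5 = 0 → M_B = 245.0 kN·m.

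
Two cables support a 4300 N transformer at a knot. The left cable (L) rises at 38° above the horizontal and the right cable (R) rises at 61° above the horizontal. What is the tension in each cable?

ΣF_x = 0: −T_L·cos38° + T_R·cos61° = 0 → T_R = 1.6254·T_L.
ΣF_y = 0: T_L·sin38° + T_R·sin61° = 4300.
Substitute: T_L·(0.615661 + 1.6254·0.87462) = 4300 → T_L = 2110.67 ≈ 2111 N.
Then T_R = 1.6254 × 2110.67 = 3431 N.

T_L = 2111 N, T_R = 3431 N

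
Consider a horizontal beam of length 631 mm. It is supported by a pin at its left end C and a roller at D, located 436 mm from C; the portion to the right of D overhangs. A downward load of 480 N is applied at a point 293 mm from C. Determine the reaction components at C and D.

C_x = 0, C_y = 157.4 N, D_y = 322.6 N

ΣM about C: D_y·436 − 480·293 = 0 → D_y = 140640/436 = 322.569 ≈ 322.6 N.
ΣF_y = 0: C_y + 322.569 − 480 = 0 → C_y = 157.4 N.
ΣF_x = 0: no horizontal applied forces, so C_x = 0.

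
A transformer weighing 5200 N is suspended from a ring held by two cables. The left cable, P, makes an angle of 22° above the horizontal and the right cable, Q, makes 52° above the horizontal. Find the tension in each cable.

T_P = 3330 N, T_Q = 5016 N

ΣF_x = 0: −T_P·cos22° + T_Q·cos52° = 0 → T_Q = 1.506·T_P.
ΣF_y = 0: T_P·sin22° + T_Q·sin52° = 5200.
Substitute: T_P·(0.374607 + 1.506·0.788011) = 5200 → T_P = 3330.45 ≈ 3330 N.
Then T_Q = 1.506 × 3330.45 = 5016 N.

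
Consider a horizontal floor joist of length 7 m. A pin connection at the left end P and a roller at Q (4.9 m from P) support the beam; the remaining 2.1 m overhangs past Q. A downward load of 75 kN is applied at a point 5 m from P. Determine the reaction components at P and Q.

P_x = 0, P_y = -1.531 kN, Q_y = 76.53 kN

Taking moments about P: Q_y·4.9 − 75·5 = 0 → Q_y = 375/4.9 = 76.5306 ≈ 76.53 kN.
ΣF_y = 0: P_y + 76.5306 − 75 = 0 → P_y = -1.531 kN.
ΣF_x = 0: no horizontal applied forces, so P_x = 0.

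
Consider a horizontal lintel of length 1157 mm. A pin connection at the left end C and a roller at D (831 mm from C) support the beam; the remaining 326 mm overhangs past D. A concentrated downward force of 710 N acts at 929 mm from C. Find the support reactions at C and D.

C_x = 0, C_y = -83.73 N, D_y = 793.7 N

Moments about C: D_y·831 − 710·929 = 0 → D_y = 659590/831 = 793.73 ≈ 793.7 N.
ΣF_y = 0: C_y + 793.73 − 710 = 0 → C_y = -83.73 N.
ΣF_x = 0: no horizontal applied forces, so C_x = 0.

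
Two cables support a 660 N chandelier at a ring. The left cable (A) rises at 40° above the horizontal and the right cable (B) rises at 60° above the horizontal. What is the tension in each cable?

T_A = 335.1 N, T_B = 513.4 N

ΣF_x = 0: −T_A·cos40° + T_B·cos60° = 0 → T_B = 1.53209·T_A.
ΣF_y = 0: T_A·sin40° + T_B·sin60° = 660.
Substitute: T_A·(0.642788 + 1.53209·0.866025) = 660 → T_A = 335.091 ≈ 335.1 N.
Then T_B = 1.53209 × 335.091 = 513.4 N.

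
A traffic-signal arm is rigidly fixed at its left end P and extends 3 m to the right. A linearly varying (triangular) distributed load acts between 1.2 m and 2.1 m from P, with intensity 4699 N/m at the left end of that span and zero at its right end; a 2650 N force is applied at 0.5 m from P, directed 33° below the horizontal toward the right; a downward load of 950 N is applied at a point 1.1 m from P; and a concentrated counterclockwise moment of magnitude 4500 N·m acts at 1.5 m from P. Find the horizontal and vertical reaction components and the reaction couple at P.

Resultant of the triangular load: ½ × 4699 × 0.9 = 2114.55 N, acting at 1.5 m from P (one-third of the span from the peak).
ΣF_x = 0: P_x + 2650·cos33° = 0 → P_x = -2222 N.
ΣF_y = 0: P_y − ½·4699·0.9 − 2650·sin33° − 950 = 0 → P_y = 4508 N.
ΣM about P: M_P − (½·4699·0.9)·1.5 − 2650·sin33°·0.5 − 950·1.1 + 4500 = 0 → M_P = 438.5 N·m.

P_x = -2222 N, P_y = 4508 N, M_P = 438.5 N·m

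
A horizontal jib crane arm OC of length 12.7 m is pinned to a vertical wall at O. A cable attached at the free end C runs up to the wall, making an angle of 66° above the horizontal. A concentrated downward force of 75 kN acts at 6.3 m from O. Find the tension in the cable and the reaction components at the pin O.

T = 40.73 kN, O_x = 16.56 kN, O_y = 37.80 kN

ΣM about O: T·sin66°·12.7 − 75·6.3 = 0 → T = 472.5/(12.7·0.913545) = 40.7257 ≈ 40.73 kN.
ΣF_x = 0: O_x − T·cos66° = 0 → O_x = 40.7257 × 0.406737 = 16.56 kN.
ΣF_y = 0: O_y + T·sin66° − 75 = 0 → O_y = 75 − 40.7257 × 0.913545 = 37.80 kN.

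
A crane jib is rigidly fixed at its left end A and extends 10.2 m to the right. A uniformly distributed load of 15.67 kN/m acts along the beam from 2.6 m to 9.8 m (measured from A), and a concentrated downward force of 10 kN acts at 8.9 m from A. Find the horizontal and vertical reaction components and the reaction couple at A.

A_x = 0, A_y = 122.8 kN, M_A = 788.5 kN·m

Resultant of the distributed load: 15.67 × 7.2 = 112.824 kN at 6.2 m from A.
ΣF_x = 0: A_x = 0.
ΣF_y = 0: A_y − 15.67·7.2 − 10 = 0 → A_y = 122.8 kN.
ΣM about A: M_A − (15.67·7.2)·6.2 − 10·8.9 = 0 → M_A = 788.5 kN·m.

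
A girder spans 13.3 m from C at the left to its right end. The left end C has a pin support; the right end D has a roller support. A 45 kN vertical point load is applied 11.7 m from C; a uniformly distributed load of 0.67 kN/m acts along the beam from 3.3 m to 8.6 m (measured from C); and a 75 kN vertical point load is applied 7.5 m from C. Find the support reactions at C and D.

C_x = 0, C_y = 40.08 kN, D_y = 83.47 kN

Resultant of the distributed load: 0.67 × 5.3 = 3.551 kN at 5.95 m from C.
Taking moments about C: D_y·13.3 − 45·11.7 − (0.67·5.3)·5.95 − 75·7.5 = 0 → D_y = 1110.12845/13.3 = 83.4683 ≈ 83.47 kN.
ΣF_y = 0: C_y + 83.4683 − 45 − 0.67·5.3 − 75 = 0 → C_y = 40.08 kN.
ΣF_x = 0: no horizontal applied forces, so C_x = 0.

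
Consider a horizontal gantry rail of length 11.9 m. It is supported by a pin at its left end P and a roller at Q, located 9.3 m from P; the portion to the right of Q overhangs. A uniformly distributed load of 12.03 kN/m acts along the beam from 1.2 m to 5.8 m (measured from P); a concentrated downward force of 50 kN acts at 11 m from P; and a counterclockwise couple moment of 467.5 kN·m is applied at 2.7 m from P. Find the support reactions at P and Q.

P_x = 0, P_y = 75.64 kN, Q_y = 29.70 kN

Resultant of the distributed load: 12.03 × 4.6 = 55.338 kN at 3.5 m from P.
Taking moments about P: Q_y·9.3 − (12.03·4.6)·3.5 − 50·11 + 467.5 = 0 → Q_y = 276.183/9.3 = 29.6971 ≈ 29.70 kN.
ΣF_y = 0: P_y + 29.6971 − 12.03·4.6 − 50 = 0 → P_y = 75.64 kN.
ΣF_x = 0: no horizontal applied forces, so P_x = 0.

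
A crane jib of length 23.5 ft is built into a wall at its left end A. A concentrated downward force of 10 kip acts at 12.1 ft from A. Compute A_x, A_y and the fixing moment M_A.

ΣF_x = 0: A_x = 0.
ΣF_y = 0: A_y − 10 = 0 → A_y = 10.00 kip.
ΣM about A: M_A − 10·12.1 = 0 → M_A = 121.0 kip·ft.

A_x = 0, A_y = 10.00 kip, M_A = 121.0 kip·ft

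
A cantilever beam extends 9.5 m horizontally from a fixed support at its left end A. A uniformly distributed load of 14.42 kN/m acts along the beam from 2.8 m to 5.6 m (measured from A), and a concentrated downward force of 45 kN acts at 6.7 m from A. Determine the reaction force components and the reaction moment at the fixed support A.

A_x = 0, A_y = 85.38 kN, M_A = 471.1 kN·m

Resultant of the distributed load: 14.42 × 2.8 = 40.376 kN at 4.2 m from A.
ΣF_x = 0: A_x = 0.
ΣF_y = 0: A_y − 14.42·2.8 − 45 = 0 → A_y = 85.38 kN.
ΣM about A: M_A − (14.42·2.8)·4.2 − 45·6.7 = 0 → M_A = 471.1 kN·m.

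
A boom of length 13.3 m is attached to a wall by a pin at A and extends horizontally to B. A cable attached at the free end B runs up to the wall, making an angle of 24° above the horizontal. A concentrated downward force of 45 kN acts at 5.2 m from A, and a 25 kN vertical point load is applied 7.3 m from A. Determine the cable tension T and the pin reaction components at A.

ΣM about A: T·sin24°·13.3 − 45·5.2 − 25·7.3 = 0 → T = 416.5/(13.3·0.406737) = 76.9927 ≈ 76.99 kN.
ΣF_x = 0: A_x − T·cos24° = 0 → A_x = 76.9927 × 0.913545 = 70.34 kN.
ΣF_y = 0: A_y + T·sin24° − 45 − 25 = 0 → A_y = 70 − 76.9927 × 0.406737 = 38.68 kN.

T = 76.99 kN, A_x = 70.34 kN, A_y = 38.68 kN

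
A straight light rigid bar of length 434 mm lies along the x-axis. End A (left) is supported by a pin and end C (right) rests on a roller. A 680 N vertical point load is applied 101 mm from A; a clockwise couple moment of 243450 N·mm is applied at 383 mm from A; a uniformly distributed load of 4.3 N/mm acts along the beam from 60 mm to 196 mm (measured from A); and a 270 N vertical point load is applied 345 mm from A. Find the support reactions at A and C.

A_x = 0, A_y = 428.5 N, C_y = 1106 N

Resultant of the distributed load: 4.3 × 136 = 584.8 N at 128 mm from A.
Moments about A: C_y·434 − 680·101 − 243450 − (4.3·136)·128 − 270·345 = 0 → C_y = 480134.4/434 = 1106.3 ≈ 1106 N.
ΣF_y = 0: A_y + 1106.3 − 680 − 4.3·136 − 270 = 0 → A_y = 428.5 N.
ΣF_x = 0: no horizontal applied forces, so A_x = 0.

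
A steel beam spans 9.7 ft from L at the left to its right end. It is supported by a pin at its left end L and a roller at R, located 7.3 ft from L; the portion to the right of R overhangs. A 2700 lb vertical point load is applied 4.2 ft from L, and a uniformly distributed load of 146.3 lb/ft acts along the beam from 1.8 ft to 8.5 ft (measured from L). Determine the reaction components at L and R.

Resultant of the distributed load: 146.3 × 6.7 = 980.21 lb at 5.15 ft from L.
Moments about L: R_y·7.3 − 2700·4.2 − (146.3·6.7)·5.15 = 0 → R_y = 16388.0815/7.3 = 2244.94 ≈ 2245 lb.
ΣF_y = 0: L_y + 2244.94 − 2700 − 146.3·6.7 = 0 → L_y = 1435 lb.
ΣF_x = 0: no horizontal applied forces, so L_x = 0.

L_x = 0, L_y = 1435 lb, R_y = 2245 lb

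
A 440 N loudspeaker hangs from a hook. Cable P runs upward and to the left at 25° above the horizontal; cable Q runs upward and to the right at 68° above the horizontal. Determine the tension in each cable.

T_P = 165.1 N, T_Q = 399.3 N

ΣF_x = 0: −T_P·cos25° + T_Q·cos68° = 0 → T_Q = 2.41936·T_P.
ΣF_y = 0: T_P·sin25° + T_Q·sin68° = 440.
Substitute: T_P·(0.422618 + 2.41936·0.927184) = 440 → T_P = 165.053 ≈ 165.1 N.
Then T_Q = 2.41936 × 165.053 = 399.3 N.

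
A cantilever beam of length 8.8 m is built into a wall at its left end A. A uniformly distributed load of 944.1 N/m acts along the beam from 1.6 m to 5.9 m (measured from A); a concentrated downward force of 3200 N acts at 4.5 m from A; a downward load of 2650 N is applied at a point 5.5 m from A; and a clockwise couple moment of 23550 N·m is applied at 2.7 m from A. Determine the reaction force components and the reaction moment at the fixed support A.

Resultant of the distributed load: 944.1 × 4.3 = 4059.63 N at 3.75 m from A.
ΣF_x = 0: A_x = 0.
ΣF_y = 0: A_y − 944.1·4.3 − 3200 − 2650 = 0 → A_y = 9910 N.
ΣM about A: M_A − (944.1·4.3)·3.75 − 3200·4.5 − 2650·5.5 − 23550 = 0 → M_A = 67750 N·m.

A_x = 0, A_y = 9910 N, M_A = 67750 N·m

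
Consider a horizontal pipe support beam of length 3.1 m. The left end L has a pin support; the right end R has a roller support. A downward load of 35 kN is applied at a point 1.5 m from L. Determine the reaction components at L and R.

Moments about L: R_y·3.1 − 35·1.5 = 0 → R_y = 52.5/3.1 = 16.9355 ≈ 16.94 kN.
ΣF_y = 0: L_y + 16.9355 − 35 = 0 → L_y = 18.06 kN.
ΣF_x = 0: no horizontal applied forces, so L_x = 0.

L_x = 0, L_y = 18.06 kN, R_y = 16.94 kN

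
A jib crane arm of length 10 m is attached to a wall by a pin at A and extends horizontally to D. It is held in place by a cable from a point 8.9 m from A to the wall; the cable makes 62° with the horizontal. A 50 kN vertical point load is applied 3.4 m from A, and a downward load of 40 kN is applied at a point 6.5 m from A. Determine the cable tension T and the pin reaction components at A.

T = 54.72 kN, A_x = 25.69 kN, A_y = 41.69 kN

ΣM about A: T·sin62°·8.9 − 50·3.4 − 40·6.5 = 0 → T = 430/(8.9·0.882948) = 54.7197 ≈ 54.72 kN.
ΣF_x = 0: A_x − T·cos62° = 0 → A_x = 54.7197 × 0.469472 = 25.69 kN.
ΣF_y = 0: A_y + T·sin62° − 50 − 40 = 0 → A_y = 90 − 54.7197 × 0.882948 = 41.69 kN.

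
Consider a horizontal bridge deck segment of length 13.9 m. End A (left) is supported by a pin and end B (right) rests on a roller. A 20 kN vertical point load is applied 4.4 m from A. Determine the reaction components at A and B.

A_x = 0, A_y = 13.67 kN, B_y = 6.331 kN

Moments about A: B_y·13.9 − 20·4.4 = 0 → B_y = 88/13.9 = 6.33094 ≈ 6.331 kN.
ΣF_y = 0: A_y + 6.33094 − 20 = 0 → A_y = 13.67 kN.
ΣF_x = 0: no horizontal applied forces, so A_x = 0.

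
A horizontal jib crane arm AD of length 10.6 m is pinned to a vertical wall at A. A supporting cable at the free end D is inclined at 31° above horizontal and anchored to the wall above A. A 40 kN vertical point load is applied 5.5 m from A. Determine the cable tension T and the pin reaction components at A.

T = 40.30 kN, A_x = 34.54 kN, A_y = 19.25 kN

ΣM about A: T·sin31°·10.6 − 40·5.5 = 0 → T = 220/(10.6·0.515038) = 40.2974 ≈ 40.30 kN.
ΣF_x = 0: A_x − T·cos31° = 0 → A_x = 40.2974 × 0.857167 = 34.54 kN.
ΣF_y = 0: A_y + T·sin31° − 40 = 0 → A_y = 40 − 40.2974 × 0.515038 = 19.25 kN.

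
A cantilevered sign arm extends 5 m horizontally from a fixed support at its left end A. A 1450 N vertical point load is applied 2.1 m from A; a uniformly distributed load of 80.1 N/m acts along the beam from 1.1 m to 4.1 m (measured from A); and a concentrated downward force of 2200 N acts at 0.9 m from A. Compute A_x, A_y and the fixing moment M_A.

A_x = 0, A_y = 3890 N, M_A = 5650 N·m

Resultant of the distributed load: 80.1 × 3 = 240.3 N at 2.6 m from A.
ΣF_x = 0: A_x = 0.
ΣF_y = 0: A_y − 1450 − 80.1·3 − 2200 = 0 → A_y = 3890 N.
ΣM about A: M_A − 1450·2.1 − (80.1·3)·2.6 − 2200·0.9 = 0 → M_A = 5650 N·m.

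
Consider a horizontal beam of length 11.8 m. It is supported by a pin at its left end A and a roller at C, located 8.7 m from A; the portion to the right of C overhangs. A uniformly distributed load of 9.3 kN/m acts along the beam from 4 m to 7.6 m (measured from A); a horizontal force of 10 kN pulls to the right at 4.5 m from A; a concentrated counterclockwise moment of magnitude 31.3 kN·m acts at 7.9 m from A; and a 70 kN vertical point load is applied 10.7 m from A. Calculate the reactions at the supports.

Resultant of the distributed load: 9.3 × 3.6 = 33.48 kN at 5.8 m from A.
Taking moments about A: C_y·8.7 − (9.3·3.6)·5.8 + 31.3 − 70·10.7 = 0 → C_y = 911.884/8.7 = 104.814 ≈ 104.8 kN.
ΣF_y = 0: A_y + 104.814 − 9.3·3.6 − 70 = 0 → A_y = -1.334 kN.
ΣF_x = 0: A_x + 10 = 0 → A_x = -10.00 kN.

A_x = -10.00 kN, A_y = -1.334 kN, C_y = 104.8 kN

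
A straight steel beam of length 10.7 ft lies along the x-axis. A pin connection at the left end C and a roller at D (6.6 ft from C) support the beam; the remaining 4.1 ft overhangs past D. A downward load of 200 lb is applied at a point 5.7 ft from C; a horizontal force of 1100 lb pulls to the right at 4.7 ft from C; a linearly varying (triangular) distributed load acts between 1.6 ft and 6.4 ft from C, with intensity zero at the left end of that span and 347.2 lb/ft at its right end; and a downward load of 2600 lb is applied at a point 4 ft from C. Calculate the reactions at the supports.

Resultant of the triangular load: ½ × 347.2 × 4.8 = 833.28 lb, acting at 4.8 ft from C (one-third of the span from the peak).
ΣM about C: D_y·6.6 − 200·5.7 − (½·347.2·4.8)·4.8 − 2600·4 = 0 → D_y = 15539.744/6.6 = 2354.51 ≈ 2355 lb.
ΣF_y = 0: C_y + 2354.51 − 200 − ½·347.2·4.8 − 2600 = 0 → C_y = 1279 lb.
ΣF_x = 0: C_x + 1100 = 0 → C_x = -1100 lb.

C_x = -1100 lb, C_y = 1279 lb, D_y = 2355 lb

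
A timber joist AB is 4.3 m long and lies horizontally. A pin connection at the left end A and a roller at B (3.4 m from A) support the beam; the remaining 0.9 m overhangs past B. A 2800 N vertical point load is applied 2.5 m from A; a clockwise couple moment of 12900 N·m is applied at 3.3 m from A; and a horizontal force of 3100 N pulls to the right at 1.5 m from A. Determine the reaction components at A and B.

ΣM about A: B_y·3.4 − 2800·2.5 − 12900 = 0 → B_y = 19900/3.4 = 5852.94 ≈ 5853 N.
ΣF_y = 0: A_y + 5852.94 − 2800 = 0 → A_y = -3053 N.
ΣF_x = 0: A_x + 3100 = 0 → A_x = -3100 N.

A_x = -3100 N, A_y = -3053 N, B_y = 5853 N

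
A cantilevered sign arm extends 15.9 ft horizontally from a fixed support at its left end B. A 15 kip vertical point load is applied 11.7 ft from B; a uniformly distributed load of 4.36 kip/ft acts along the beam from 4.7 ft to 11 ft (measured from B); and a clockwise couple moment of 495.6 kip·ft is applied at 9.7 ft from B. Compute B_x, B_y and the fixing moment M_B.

B_x = 0, B_y = 42.47 kip, M_B = 886.7 kip·ft

Resultant of the distributed load: 4.36 × 6.3 = 27.468 kip at 7.85 ft from B.
ΣF_x = 0: B_x = 0.
ΣF_y = 0: B_y − 15 − 4.36·6.3 = 0 → B_y = 42.47 kip.
ΣM about B: M_B − 15·11.7 − (4.36·6.3)·7.85 − 495.6 = 0 → M_B = 886.7 kip·ft.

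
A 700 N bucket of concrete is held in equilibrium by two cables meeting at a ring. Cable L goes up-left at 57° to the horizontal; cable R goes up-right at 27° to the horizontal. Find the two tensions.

ΣF_x = 0: −T_L·cos57° + T_R·cos27° = 0 → T_R = 0.611263·T_L.
ΣF_y = 0: T_L·sin57° + T_R·sin27° = 700.
Substitute: T_L·(0.838671 + 0.611263·0.45399) = 700 → T_L = 627.14 ≈ 627.1 N.
Then T_R = 0.611263 × 627.14 = 383.3 N.

T_L = 627.1 N, T_R = 383.3 N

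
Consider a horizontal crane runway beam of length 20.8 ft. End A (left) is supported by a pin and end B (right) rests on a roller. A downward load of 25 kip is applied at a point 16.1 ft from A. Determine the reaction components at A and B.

A_x = 0, A_y = 5.649 kip, B_y = 19.35 kip

Taking moments about A: B_y·20.8 − 25·16.1 = 0 → B_y = 402.5/20.8 = 19.351 ≈ 19.35 kip.
ΣF_y = 0: A_y + 19.351 − 25 = 0 → A_y = 5.649 kip.
ΣF_x = 0: no horizontal applied forces, so A_x = 0.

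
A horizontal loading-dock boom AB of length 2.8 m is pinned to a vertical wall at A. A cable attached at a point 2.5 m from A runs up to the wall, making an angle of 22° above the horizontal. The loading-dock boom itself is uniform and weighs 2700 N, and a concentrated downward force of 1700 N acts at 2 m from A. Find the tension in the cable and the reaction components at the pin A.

ΣM about A: T·sin22°·2.5 − 2700·1.4 − 1700·2 = 0 → T = 7180/(2.5·0.374607) = 7666.7 ≈ 7667 N.
ΣF_x = 0: A_x − T·cos22° = 0 → A_x = 7666.7 × 0.927184 = 7108 N.
ΣF_y = 0: A_y + T·sin22° − 2700 − 1700 = 0 → A_y = 4400 − 7666.7 × 0.374607 = 1528 N.

T = 7667 N, A_x = 7108 N, A_y = 1528 N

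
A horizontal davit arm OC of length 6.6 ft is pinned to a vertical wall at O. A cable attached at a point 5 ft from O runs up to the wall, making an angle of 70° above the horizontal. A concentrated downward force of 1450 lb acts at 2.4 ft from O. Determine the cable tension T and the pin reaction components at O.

T = 740.7 lb, O_x = 253.3 lb, O_y = 754.0 lb

ΣM about O: T·sin70°·5 − 1450·2.4 = 0 → T = 3480/(5·0.939693) = 740.667 ≈ 740.7 lb.
ΣF_x = 0: O_x − T·cos70° = 0 → O_x = 740.667 × 0.34202 = 253.3 lb.
ΣF_y = 0: O_y + T·sin70° − 1450 = 0 → O_y = 1450 − 740.667 × 0.939693 = 754.0 lb.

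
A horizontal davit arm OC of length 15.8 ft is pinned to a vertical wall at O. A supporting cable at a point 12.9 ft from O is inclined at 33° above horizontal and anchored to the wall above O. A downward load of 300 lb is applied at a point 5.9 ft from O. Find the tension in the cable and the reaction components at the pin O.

ΣM about O: T·sin33°·12.9 − 300·5.9 = 0 → T = 1770/(12.9·0.544639) = 251.927 ≈ 251.9 lb.
ΣF_x = 0: O_x − T·cos33° = 0 → O_x = 251.927 × 0.838671 = 211.3 lb.
ΣF_y = 0: O_y + T·sin33° − 300 = 0 → O_y = 300 − 251.927 × 0.544639 = 162.8 lb.

T = 251.9 lb, O_x = 211.3 lb, O_y = 162.8 lb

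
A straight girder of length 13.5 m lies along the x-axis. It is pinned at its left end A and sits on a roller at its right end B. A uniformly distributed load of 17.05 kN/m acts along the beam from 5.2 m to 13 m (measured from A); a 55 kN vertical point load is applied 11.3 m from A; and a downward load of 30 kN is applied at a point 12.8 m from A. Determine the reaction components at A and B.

A_x = 0, A_y = 53.86 kN, B_y = 164.1 kN

Resultant of the distributed load: 17.05 × 7.8 = 132.99 kN at 9.1 m from A.
ΣM about A: B_y·13.5 − (17.05·7.8)·9.1 − 55·11.3 − 30·12.8 = 0 → B_y = 2215.709/13.5 = 164.127 ≈ 164.1 kN.
ΣF_y = 0: A_y + 164.127 − 17.05·7.8 − 55 − 30 = 0 → A_y = 53.86 kN.
ΣF_x = 0: no horizontal applied forces, so A_x = 0.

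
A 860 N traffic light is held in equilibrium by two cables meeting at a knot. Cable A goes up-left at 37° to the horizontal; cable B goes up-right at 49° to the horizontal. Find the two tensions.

T_A = 565.6 N, T_B = 688.5 N

ΣF_x = 0: −T_A·cos37° + T_B·cos49° = 0 → T_B = 1.21732·T_A.
ΣF_y = 0: T_A·sin37° + T_B·sin49° = 860.
Substitute: T_A·(0.601815 + 1.21732·0.75471) = 860 → T_A = 565.589 ≈ 565.6 N.
Then T_B = 1.21732 × 565.589 = 688.5 N.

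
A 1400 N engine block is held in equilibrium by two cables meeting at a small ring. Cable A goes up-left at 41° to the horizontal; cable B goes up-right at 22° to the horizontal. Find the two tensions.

T_A = 1457 N, T_B = 1186 N

ΣF_x = 0: −T_A·cos41° + T_B·cos22° = 0 → T_B = 0.813981·T_A.
ΣF_y = 0: T_A·sin41° + T_B·sin22° = 1400.
Substitute: T_A·(0.656059 + 0.813981·0.374607) = 1400 → T_A = 1456.84 ≈ 1457 N.
Then T_B = 0.813981 × 1456.84 = 1186 N.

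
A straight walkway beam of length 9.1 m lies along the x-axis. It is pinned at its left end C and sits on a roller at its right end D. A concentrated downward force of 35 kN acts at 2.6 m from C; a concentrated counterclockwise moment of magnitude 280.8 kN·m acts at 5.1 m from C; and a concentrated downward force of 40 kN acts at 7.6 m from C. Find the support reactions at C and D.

C_x = 0, C_y = 62.45 kN, D_y = 12.55 kN

ΣM about C: D_y·9.1 − 35·2.6 + 280.8 − 40·7.6 = 0 → D_y = 114.2/9.1 = 12.5495 ≈ 12.55 kN.
ΣF_y = 0: C_y + 12.5495 − 35 − 40 = 0 → C_y = 62.45 kN.
ΣF_x = 0: no horizontal applied forces, so C_x = 0.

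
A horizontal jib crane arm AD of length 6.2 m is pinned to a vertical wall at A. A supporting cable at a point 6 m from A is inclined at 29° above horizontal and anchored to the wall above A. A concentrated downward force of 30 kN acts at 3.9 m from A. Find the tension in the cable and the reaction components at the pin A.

ΣM about A: T·sin29°·6 − 30·3.9 = 0 → T = 117/(6·0.48481) = 40.2219 ≈ 40.22 kN.
ΣF_x = 0: A_x − T·cos29° = 0 → A_x = 40.2219 × 0.87462 = 35.18 kN.
ΣF_y = 0: A_y + T·sin29° − 30 = 0 → A_y = 30 − 40.2219 × 0.48481 = 10.50 kN.

T = 40.22 kN, A_x = 35.18 kN, A_y = 10.50 kN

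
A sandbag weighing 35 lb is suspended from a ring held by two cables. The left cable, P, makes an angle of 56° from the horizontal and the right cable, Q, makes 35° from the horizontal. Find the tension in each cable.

ΣF_x = 0: −T_P·cos56° + T_Q·cos35° = 0 → T_Q = 0.682648·T_P.
ΣF_y = 0: T_P·sin56° + T_Q·sin35° = 35.
Substitute: T_P·(0.829038 + 0.682648·0.573576) = 35 → T_P = 28.6747 ≈ 28.67 lb.
Then T_Q = 0.682648 × 28.6747 = 19.57 lb.

T_P = 28.67 lb, T_Q = 19.57 lb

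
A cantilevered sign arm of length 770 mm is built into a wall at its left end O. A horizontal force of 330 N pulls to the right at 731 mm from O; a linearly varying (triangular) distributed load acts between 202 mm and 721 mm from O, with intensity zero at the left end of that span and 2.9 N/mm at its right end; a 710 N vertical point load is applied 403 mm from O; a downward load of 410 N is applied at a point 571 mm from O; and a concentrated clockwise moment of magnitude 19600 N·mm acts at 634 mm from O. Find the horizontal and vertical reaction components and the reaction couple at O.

Resultant of the triangular load: ½ × 2.9 × 519 = 752.55 N, acting at 548 mm from O (one-third of the span from the peak).
ΣF_x = 0: O_x + 330 = 0 → O_x = -330.0 N.
ΣF_y = 0: O_y − ½·2.9·519 − 710 − 410 = 0 → O_y = 1873 N.
ΣM about O: M_O − (½·2.9·519)·548 − 710·403 − 410·571 − 19600 = 0 → M_O = 952200 N·mm.

O_x = -330.0 N, O_y = 1873 N, M_O = 952200 N·mm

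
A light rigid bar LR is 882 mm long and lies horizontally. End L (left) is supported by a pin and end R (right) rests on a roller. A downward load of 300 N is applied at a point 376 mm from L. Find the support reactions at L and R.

L_x = 0, L_y = 172.1 N, R_y = 127.9 N

ΣM about L: R_y·882 − 300·376 = 0 → R_y = 112800/882 = 127.891 ≈ 127.9 N.
ΣF_y = 0: L_y + 127.891 − 300 = 0 → L_y = 172.1 N.
ΣF_x = 0: no horizontal applied forces, so L_x = 0.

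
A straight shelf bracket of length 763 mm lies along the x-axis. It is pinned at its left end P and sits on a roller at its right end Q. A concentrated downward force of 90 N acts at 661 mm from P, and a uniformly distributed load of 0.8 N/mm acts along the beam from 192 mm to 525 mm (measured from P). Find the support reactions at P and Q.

P_x = 0, P_y = 153.3 N, Q_y = 203.1 N

Resultant of the distributed load: 0.8 × 333 = 266.4 N at 358.5 mm from P.
Moments about P: Q_y·763 − 90·661 − (0.8·333)·358.5 = 0 → Q_y = 154994.4/763 = 203.138 ≈ 203.1 N.
ΣF_y = 0: P_y + 203.138 − 90 − 0.8·333 = 0 → P_y = 153.3 N.
ΣF_x = 0: no horizontal applied forces, so P_x = 0.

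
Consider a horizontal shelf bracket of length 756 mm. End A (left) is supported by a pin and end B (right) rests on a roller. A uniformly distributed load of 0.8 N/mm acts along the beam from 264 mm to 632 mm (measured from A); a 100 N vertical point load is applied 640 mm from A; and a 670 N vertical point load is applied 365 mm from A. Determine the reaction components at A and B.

A_x = 0, A_y = 481.8 N, B_y = 582.6 N

Resultant of the distributed load: 0.8 × 368 = 294.4 N at 448 mm from A.
Moments about A: B_y·756 − (0.8·368)·448 − 100·640 − 670·365 = 0 → B_y = 440441.2/756 = 582.594 ≈ 582.6 N.
ΣF_y = 0: A_y + 582.594 − 0.8·368 − 100 − 670 = 0 → A_y = 481.8 N.
ΣF_x = 0: no horizontal applied forces, so A_x = 0.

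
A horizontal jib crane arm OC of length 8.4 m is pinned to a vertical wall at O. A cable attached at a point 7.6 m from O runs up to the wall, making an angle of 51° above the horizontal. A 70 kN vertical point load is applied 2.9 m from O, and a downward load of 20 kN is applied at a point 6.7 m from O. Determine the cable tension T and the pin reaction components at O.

ΣM about O: T·sin51°·7.6 − 70·2.9 − 20·6.7 = 0 → T = 337/(7.6·0.777146) = 57.0576 ≈ 57.06 kN.
ΣF_x = 0: O_x − T·cos51° = 0 → O_x = 57.0576 × 0.62932 = 35.91 kN.
ΣF_y = 0: O_y + T·sin51° − 70 − 20 = 0 → O_y = 90 − 57.0576 × 0.777146 = 45.66 kN.

T = 57.06 kN, O_x = 35.91 kN, O_y = 45.66 kN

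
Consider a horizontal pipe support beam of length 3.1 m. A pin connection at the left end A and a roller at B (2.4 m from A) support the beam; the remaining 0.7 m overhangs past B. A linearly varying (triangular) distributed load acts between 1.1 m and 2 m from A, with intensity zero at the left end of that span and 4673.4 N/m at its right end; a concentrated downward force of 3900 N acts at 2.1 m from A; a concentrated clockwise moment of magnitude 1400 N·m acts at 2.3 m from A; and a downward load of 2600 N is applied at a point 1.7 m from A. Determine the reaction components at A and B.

A_x = 0, A_y = 1276 N, B_y = 7327 N

Resultant of the triangular load: ½ × 4673.4 × 0.9 = 2103.03 N, acting at 1.7 m from A (one-third of the span from the peak).
Taking moments about A: B_y·2.4 − (½·4673.4·0.9)·1.7 − 3900·2.1 − 1400 − 2600·1.7 = 0 → B_y = 17585.151/2.4 = 7327.15 ≈ 7327 N.
ΣF_y = 0: A_y + 7327.15 − ½·4673.4·0.9 − 3900 − 2600 = 0 → A_y = 1276 N.
ΣF_x = 0: no horizontal applied forces, so A_x = 0.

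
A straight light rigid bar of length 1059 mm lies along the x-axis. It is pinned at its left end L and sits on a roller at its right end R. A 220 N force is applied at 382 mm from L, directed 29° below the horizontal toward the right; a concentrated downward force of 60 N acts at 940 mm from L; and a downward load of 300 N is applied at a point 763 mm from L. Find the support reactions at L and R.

ΣM about L: R_y·1059 − 220·sin29°·382 − 60·940 − 300·763 = 0 → R_y = 326043/1059 = 307.878 ≈ 307.9 N.
ΣF_y = 0: L_y + 307.878 − 220·sin29° − 60 − 300 = 0 → L_y = 158.8 N.
ΣF_x = 0: L_x + 220·cos29° = 0 → L_x = -192.4 N.

L_x = -192.4 N, L_y = 158.8 N, R_y = 307.9 N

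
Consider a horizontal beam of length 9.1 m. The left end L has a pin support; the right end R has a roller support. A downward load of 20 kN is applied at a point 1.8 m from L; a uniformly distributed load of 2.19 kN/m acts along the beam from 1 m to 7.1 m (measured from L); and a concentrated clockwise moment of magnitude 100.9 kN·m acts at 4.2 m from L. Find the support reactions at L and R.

L_x = 0, L_y = 12.37 kN, R_y = 20.99 kN

Resultant of the distributed load: 2.19 × 6.1 = 13.359 kN at 4.05 m from L.
Taking moments about L: R_y·9.1 − 20·1.8 − (2.19·6.1)·4.05 − 100.9 = 0 → R_y = 191.00395/9.1 = 20.9894 ≈ 20.99 kN.
ΣF_y = 0: L_y + 20.9894 − 20 − 2.19·6.1 = 0 → L_y = 12.37 kN.
ΣF_x = 0: no horizontal applied forces, so L_x = 0.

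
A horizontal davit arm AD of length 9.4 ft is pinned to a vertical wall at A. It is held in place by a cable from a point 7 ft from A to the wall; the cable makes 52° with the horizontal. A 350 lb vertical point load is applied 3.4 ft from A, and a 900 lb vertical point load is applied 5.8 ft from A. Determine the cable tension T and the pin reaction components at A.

ΣM about A: T·sin52°·7 − 350·3.4 − 900·5.8 = 0 → T = 6410/(7·0.788011) = 1162.06 ≈ 1162 lb.
ΣF_x = 0: A_x − T·cos52° = 0 → A_x = 1162.06 × 0.615661 = 715.4 lb.
ΣF_y = 0: A_y + T·sin52° − 350 − 900 = 0 → A_y = 1250 − 1162.06 × 0.788011 = 334.3 lb.

T = 1162 lb, A_x = 715.4 lb, A_y = 334.3 lb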